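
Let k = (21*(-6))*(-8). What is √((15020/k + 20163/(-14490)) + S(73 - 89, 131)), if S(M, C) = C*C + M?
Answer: √400289147195/4830 ≈ 130.99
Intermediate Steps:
k = 1008 (k = -126*(-8) = 1008)
S(M, C) = M + C² (S(M, C) = C² + M = M + C²)
√((15020/k + 20163/(-14490)) + S(73 - 89, 131)) = √((15020/1008 + 20163/(-14490)) + ((73 - 89) + 131²)) = √((15020*(1/1008) + 20163*(-1/14490)) + (-16 + 17161)) = √((3755/252 - 6721/4830) + 17145) = √(391499/28980 + 17145) = √(497253599/28980) = √400289147195/4830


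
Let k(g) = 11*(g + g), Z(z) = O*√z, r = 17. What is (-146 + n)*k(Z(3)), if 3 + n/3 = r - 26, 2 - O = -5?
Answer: -28028*√3 ≈ -48546.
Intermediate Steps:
O = 7 (O = 2 - 1*(-5) = 2 + 5 = 7)
n = -36 (n = -9 + 3*(17 - 26) = -9 + 3*(-9) = -9 - 27 = -36)
Z(z) = 7*√z
k(g) = 22*g (k(g) = 11*(2*g) = 22*g)
(-146 + n)*k(Z(3)) = (-146 - 36)*(22*(7*√3)) = -28028*√3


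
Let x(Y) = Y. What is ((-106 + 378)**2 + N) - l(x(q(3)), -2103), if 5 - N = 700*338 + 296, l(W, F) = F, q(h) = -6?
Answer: -160804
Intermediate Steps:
N = -236891 (N = 5 - (700*338 + 296) = 5 - (236600 + 296) = 5 - 1*236896 = 5 - 236896 = -236891)
((-106 + 378)**2 + N) - l(x(q(3)), -2103) = ((-106 + 378)**2 - 236891) - 1*(-2103) = (272**2 - 236891) + 2103 = (73984 - 236891) + 2103 = -162907 + 2103 = -160804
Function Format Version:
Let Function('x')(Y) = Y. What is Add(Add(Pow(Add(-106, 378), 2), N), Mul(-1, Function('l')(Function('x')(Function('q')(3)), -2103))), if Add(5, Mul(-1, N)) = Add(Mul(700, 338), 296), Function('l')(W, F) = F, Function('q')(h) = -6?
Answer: -160804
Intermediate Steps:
N = -236891 (N = Add(5, Mul(-1, Add(Mul(700, 338), 296))) = Add(5, Mul(-1, Add(236600, 296))) = Add(5, Mul(-1, 236896)) = Add(5, -236896) = -236891)
Add(Add(Pow(Add(-106, 378), 2), N), Mul(-1, Function('l')(Function('x')(Function('q')(3)), -2103))) = Add(Add(Pow(Add(-106, 378), 2), -236891), Mul(-1, -2103)) = Add(Add(Pow(272, 2), -236891), 2103) = Add(Add(73984, -236891), 2103) = Add(-162907, 2103) = -160804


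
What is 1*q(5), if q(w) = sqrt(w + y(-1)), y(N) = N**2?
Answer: sqrt(6) ≈ 2.4495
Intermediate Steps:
q(w) = sqrt(1 + w) (q(w) = sqrt(w + (-1)**2) = sqrt(w + 1) = sqrt(1 + w))
1*q(5) = 1*sqrt(1 + 5) = 1*sqrt(6) = sqrt(6)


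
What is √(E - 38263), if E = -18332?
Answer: 7*I*√1155 ≈ 237.9*I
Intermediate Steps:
√(E - 38263) = √(-18332 - 38263) = √(-56595) = 7*I*√1155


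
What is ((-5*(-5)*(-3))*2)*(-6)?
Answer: 900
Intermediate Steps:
((-5*(-5)*(-3))*2)*(-6) = ((25*(-3))*2)*(-6) = -75*2*(-6) = -150*(-6) = 900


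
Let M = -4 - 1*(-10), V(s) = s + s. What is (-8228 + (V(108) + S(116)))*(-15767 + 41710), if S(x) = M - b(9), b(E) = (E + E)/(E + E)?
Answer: -207725601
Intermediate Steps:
V(s) = 2*s
M = 6 (M = -4 + 10 = 6)
b(E) = 1 (b(E) = (2*E)/((2*E)) = (2*E)*(1/(2*E)) = 1)
S(x) = 5 (S(x) = 6 - 1*1 = 6 - 1 = 5)
(-8228 + (V(108) + S(116)))*(-15767 + 41710) = (-8228 + (2*108 + 5))*(-15767 + 41710) = (-8228 + (216 + 5))*25943 = (-8228 + 221)*25943 = -8007*25943 = -207725601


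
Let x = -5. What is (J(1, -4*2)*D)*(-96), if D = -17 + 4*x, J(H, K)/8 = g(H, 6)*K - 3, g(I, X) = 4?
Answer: -994560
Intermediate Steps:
J(H, K) = -24 + 32*K (J(H, K) = 8*(4*K - 3) = 8*(-3 + 4*K) = -24 + 32*K)
D = -37 (D = -17 + 4*(-5) = -17 - 20 = -37)
(J(1, -4*2)*D)*(-96) = ((-24 + 32*(-4*2))*(-37))*(-96) = ((-24 + 32*(-8))*(-37))*(-96) = ((-24 - 256)*(-37))*(-96) = -280*(-37)*(-96) = 10360*(-96) = -994560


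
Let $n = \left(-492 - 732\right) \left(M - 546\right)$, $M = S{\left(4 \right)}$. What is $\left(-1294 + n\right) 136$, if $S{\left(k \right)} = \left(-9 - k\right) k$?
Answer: $99369488$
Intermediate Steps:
$S{\left(k \right)} = k \left(-9 - k\right)$
$M = -52$ ($M = \left(-1\right) 4 \left(9 + 4\right) = \left(-1\right) 4 \cdot 13 = -52$)
$n = 731952$ ($n = \left(-492 - 732\right) \left(-52 - 546\right) = \left(-1224\right) \left(-598\right) = 731952$)
$\left(-1294 + n\right) 136 = \left(-1294 + 731952\right) 136 = 730658 \cdot 136 = 99369488$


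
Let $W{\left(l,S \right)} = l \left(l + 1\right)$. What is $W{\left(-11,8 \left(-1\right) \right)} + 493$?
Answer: $603$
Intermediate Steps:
$W{\left(l,S \right)} = l \left(1 + l\right)$
$W{\left(-11,8 \left(-1\right) \right)} + 493 = - 11 \left(1 - 11\right) + 493 = \left(-11\right) \left(-10\right) + 493 = 110 + 493 = 603$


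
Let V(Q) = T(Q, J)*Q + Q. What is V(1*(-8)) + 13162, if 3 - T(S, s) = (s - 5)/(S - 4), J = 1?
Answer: 39398/3 ≈ 13133.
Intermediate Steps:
T(S, s) = 3 - (-5 + s)/(-4 + S) (T(S, s) = 3 - (s - 5)/(S - 4) = 3 - (-5 + s)/(-4 + S))
V(Q) = Q + Q*(-8 + 3*Q)/(-4 + Q) (V(Q) = ((-7 - 1*1 + 3*Q)/(-4 + Q))*Q + Q = ((-7 - 1 + 3*Q)/(-4 + Q))*Q + Q = ((-8 + 3*Q)/(-4 + Q))*Q + Q = Q*(-8 + 3*Q)/(-4 + Q) + Q = Q + Q*(-8 + 3*Q)/(-4 + Q))
V(1*(-8)) + 13162 = 4*(1*(-8))*(-3 + 1*(-8))/(-4 + 1*(-8)) + 13162 = 4*(-8)*(-3 - 8)/(-4 - 8) + 13162 = 4*(-8)*(-11)/(-12) + 13162 = 4*(-8)*(-1/12)*(-11) + 13162 = -88/3 + 13162 = 39398/3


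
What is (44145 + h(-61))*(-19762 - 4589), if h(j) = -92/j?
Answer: -65575708887/61 ≈ -1.0750e+9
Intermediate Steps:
(44145 + h(-61))*(-19762 - 4589) = (44145 - 92/(-61))*(-19762 - 4589) = (44145 - 92*(-1/61))*(-24351) = (44145 + 92/61)*(-24351) = (2692937/61)*(-24351) = -65575708887/61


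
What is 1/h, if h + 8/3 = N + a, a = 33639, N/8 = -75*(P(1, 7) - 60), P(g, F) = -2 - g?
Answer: 3/214309 ≈ 1.3998e-5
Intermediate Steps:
N = 37800 (N = 8*(-75*((-2 - 1*1) - 60)) = 8*(-75*((-2 - 1) - 60)) = 8*(-75*(-3 - 60)) = 8*(-75*(-63)) = 8*4725 = 37800)
h = 214309/3 (h = -8/3 + (37800 + 33639) = -8/3 + 71439 = 214309/3 ≈ 71436.)
1/h = 1/(214309/3) = 3/214309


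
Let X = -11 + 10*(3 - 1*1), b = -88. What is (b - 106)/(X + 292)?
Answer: -194/301 ≈ -0.64452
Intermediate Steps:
X = 9 (X = -11 + 10*(3 - 1) = -11 + 10*2 = -11 + 20 = 9)
(b - 106)/(X + 292) = (-88 - 106)/(9 + 292) = -194/301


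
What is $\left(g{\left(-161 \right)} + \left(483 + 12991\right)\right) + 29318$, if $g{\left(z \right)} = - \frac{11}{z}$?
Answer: $\frac{6889523}{161} \approx 42792.0$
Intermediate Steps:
$\left(g{\left(-161 \right)} + \left(483 + 12991\right)\right) + 29318 = \left(- \frac{11}{-161} + \left(483 + 12991\right)\right) + 29318 = \left(\left(-11\right) \left(- \frac{1}{161}\right) + 13474\right) + 29318 = \left(\frac{11}{161} + 13474\right) + 29318 = \frac{2169325}{161} + 29318 = \frac{6889523}{161}$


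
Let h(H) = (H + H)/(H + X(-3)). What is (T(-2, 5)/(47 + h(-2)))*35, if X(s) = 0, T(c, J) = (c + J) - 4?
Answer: -5/7 ≈ -0.71429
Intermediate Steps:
T(c, J) = -4 + J + c (T(c, J) = (J + c) - 4 = -4 + J + c)
h(H) = 2 (h(H) = (H + H)/(H + 0) = (2*H)/H = 2)
(T(-2, 5)/(47 + h(-2)))*35 = ((-4 + 5 - 2)/(47 + 2))*35 = (-1/49)*35 = ((1/49)*(-1))*35 = -1/49*35 = -5/7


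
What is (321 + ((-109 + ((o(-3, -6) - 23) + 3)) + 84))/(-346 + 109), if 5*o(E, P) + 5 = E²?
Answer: -1384/1185 ≈ -1.1679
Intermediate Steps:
o(E, P) = -1 + E²/5
(321 + ((-109 + ((o(-3, -6) - 23) + 3)) + 84))/(-346 + 109) = (321 + ((-109 + (((-1 + (⅕)*(-3)²) - 23) + 3)) + 84))/(-346 + 109) = (321 + ((-109 + (((-1 + (⅕)*9) - 23) + 3)) + 84))/(-237) = (321 + ((-109 + (((-1 + 9/5) - 23) + 3)) + 84))*(-1/237) = (321 + ((-109 + ((⅘ - 23) + 3)) + 84))*(-1/237) = (321 + ((-109 + (-111/5 + 3)) + 84))*(-1/237) = (321 + ((-109 - 96/5) + 84))*(-1/237) = (321 + (-641/5 + 84))*(-1/237) = (321 - 221/5)*(-1/237) = (1384/5)*(-1/237) = -1384/1185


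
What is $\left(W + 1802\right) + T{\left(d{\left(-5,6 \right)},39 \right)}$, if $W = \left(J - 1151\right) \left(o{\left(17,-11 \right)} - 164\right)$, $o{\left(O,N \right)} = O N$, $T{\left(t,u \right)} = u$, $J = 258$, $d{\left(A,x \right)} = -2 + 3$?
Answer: $315284$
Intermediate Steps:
$d{\left(A,x \right)} = 1$
$o{\left(O,N \right)} = N O$
$W = 313443$ ($W = \left(258 - 1151\right) \left(\left(-11\right) 17 - 164\right) = - 893 \left(-187 - 164\right) = \left(-893\right) \left(-351\right) = 313443$)
$\left(W + 1802\right) + T{\left(d{\left(-5,6 \right)},39 \right)} = \left(313443 + 1802\right) + 39 = 315245 + 39 = 315284$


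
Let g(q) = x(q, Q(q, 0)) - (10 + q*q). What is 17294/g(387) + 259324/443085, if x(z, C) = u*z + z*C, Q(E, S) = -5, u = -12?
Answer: 16442335001/34639942215 ≈ 0.47466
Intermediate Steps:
x(z, C) = -12*z + C*z (x(z, C) = -12*z + z*C = -12*z + C*z)
g(q) = -10 - q**2 - 17*q (g(q) = q*(-12 - 5) - (10 + q*q) = q*(-17) - (10 + q**2) = -17*q + (-10 - q**2) = -10 - q**2 - 17*q)
17294/g(387) + 259324/443085 = 17294/(-10 - 1*387**2 - 17*387) + 259324/443085 = 17294/(-10 - 1*149769 - 6579) + 259324*(1/443085) = 17294/(-10 - 149769 - 6579) + 259324/443085 = 17294/(-156358) + 259324/443085 = 17294*(-1/156358) + 259324/443085 = -8647/78179 + 259324/443085 = 16442335001/34639942215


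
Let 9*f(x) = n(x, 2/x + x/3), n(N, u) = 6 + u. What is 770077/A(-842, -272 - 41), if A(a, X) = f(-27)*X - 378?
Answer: -187128711/65875 ≈ -2840.7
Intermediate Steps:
f(x) = ⅔ + x/27 + 2/(9*x) (f(x) = (6 + (2/x + x/3))/9 = (6 + 2/x + x/3)/9 = ⅔ + x/27 + 2/(9*x))
A(a, X) = -378 - 83*X/243 (A(a, X) = ((1/27)*(6 + (-27)² + 18*(-27))/(-27))*X - 378 = ((1/27)*(-1/27)*(6 + 729 - 486))*X - 378 = ((1/27)*(-1/27)*249)*X - 378 = -83*X/243 - 378 = -378 - 83*X/243)
770077/A(-842, -272 - 41) = 770077/(-378 - 83*(-272 - 41)/243) = 770077/(-378 - 83/243*(-313)) = 770077/(-378 + 25979/243) = 770077/(-65875/243) = 770077*(-243/65875) = -187128711/65875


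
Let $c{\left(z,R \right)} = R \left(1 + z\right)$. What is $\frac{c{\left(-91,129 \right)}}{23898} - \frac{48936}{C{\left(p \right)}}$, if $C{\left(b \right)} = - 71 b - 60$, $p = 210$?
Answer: $\frac{27657523}{9937585} \approx 2.7831$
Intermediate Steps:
$C{\left(b \right)} = -60 - 71 b$
$\frac{c{\left(-91,129 \right)}}{23898} - \frac{48936}{C{\left(p \right)}} = \frac{129 \left(1 - 91\right)}{23898} - \frac{48936}{-60 - 14910} = 129 \left(-90\right) \frac{1}{23898} - \frac{48936}{-60 - 14910} = \left(-11610\right) \frac{1}{23898} - \frac{48936}{-14970} = - \frac{1935}{3983} - - \frac{8156}{2495} = - \frac{1935}{3983} + \frac{8156}{2495} = \frac{27657523}{9937585}$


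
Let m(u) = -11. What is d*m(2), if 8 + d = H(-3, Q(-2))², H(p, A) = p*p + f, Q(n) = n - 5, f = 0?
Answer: -803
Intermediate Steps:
Q(n) = -5 + n
H(p, A) = p² (H(p, A) = p*p + 0 = p² + 0 = p²)
d = 73 (d = -8 + ((-3)²)² = -8 + 9² = -8 + 81 = 73)
d*m(2) = 73*(-11) = -803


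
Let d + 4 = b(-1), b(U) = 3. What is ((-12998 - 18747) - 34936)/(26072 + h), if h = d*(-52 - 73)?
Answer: -66681/26197 ≈ -2.5454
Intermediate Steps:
d = -1 (d = -4 + 3 = -1)
h = 125 (h = -(-52 - 73) = -1*(-125) = 125)
((-12998 - 18747) - 34936)/(26072 + h) = ((-12998 - 18747) - 34936)/(26072 + 125) = (-31745 - 34936)/26197 = -66681*1/26197 = -66681/26197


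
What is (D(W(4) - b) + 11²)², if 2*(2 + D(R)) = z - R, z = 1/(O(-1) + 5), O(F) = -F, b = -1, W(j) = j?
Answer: 1957201/144 ≈ 13592.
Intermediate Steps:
z = ⅙ (z = 1/(-1*(-1) + 5) = 1/(1 + 5) = 1/6 = ⅙ ≈ 0.16667)
D(R) = -23/12 - R/2 (D(R) = -2 + (⅙ - R)/2 = -2 + (1/12 - R/2) = -23/12 - R/2)
(D(W(4) - b) + 11²)² = ((-23/12 - (4 - 1*(-1))/2) + 11²)² = ((-23/12 - (4 + 1)/2) + 121)² = ((-23/12 - ½*5) + 121)² = ((-23/12 - 5/2) + 121)² = (-53/12 + 121)² = (1399/12)² = 1957201/144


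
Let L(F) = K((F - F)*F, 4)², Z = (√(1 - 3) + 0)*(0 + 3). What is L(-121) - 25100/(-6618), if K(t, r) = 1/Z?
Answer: 74197/19854 ≈ 3.7371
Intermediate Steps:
Z = 3*I*√2 (Z = (√(-2) + 0)*3 = (I*√2 + 0)*3 = (I*√2)*3 = 3*I*√2 ≈ 4.2426*I)
K(t, r) = -I*√2/6 (K(t, r) = 1/(3*I*√2) = -I*√2/6)
L(F) = -1/18 (L(F) = (-I*√2/6)² = -1/18)
L(-121) - 25100/(-6618) = -1/18 - 25100/(-6618) = -1/18 - 25100*(-1)/6618 = -1/18 - 1*(-12550/3309) = -1/18 + 12550/3309 = 74197/19854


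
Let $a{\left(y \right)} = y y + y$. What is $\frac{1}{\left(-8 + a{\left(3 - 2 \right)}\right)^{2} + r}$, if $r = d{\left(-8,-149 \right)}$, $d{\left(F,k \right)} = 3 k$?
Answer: $- \frac{1}{411} \approx -0.0024331$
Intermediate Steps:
$r = -447$ ($r = 3 \left(-149\right) = -447$)
$a{\left(y \right)} = y + y^{2}$ ($a{\left(y \right)} = y^{2} + y = y + y^{2}$)
$\frac{1}{\left(-8 + a{\left(3 - 2 \right)}\right)^{2} + r} = \frac{1}{\left(-8 + \left(3 - 2\right) \left(1 + \left(3 - 2\right)\right)\right)^{2} - 447} = \frac{1}{\left(-8 + 1 \left(1 + 1\right)\right)^{2} - 447} = \frac{1}{\left(-8 + 1 \cdot 2\right)^{2} - 447} = \frac{1}{\left(-8 + 2\right)^{2} - 447} = \frac{1}{\left(-6\right)^{2} - 447} = \frac{1}{36 - 447} = \frac{1}{-411} = - \frac{1}{411}$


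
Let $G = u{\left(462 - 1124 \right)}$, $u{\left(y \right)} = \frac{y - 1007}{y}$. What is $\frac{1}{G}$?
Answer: $\frac{662}{1669} \approx 0.39664$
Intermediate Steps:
$u{\left(y \right)} = \frac{-1007 + y}{y}$ ($u{\left(y \right)} = \frac{y - 1007}{y} = \frac{-1007 + y}{y}$)
$G = \frac{1669}{662}$ ($G = \frac{-1007 + \left(462 - 1124\right)}{462 - 1124} = \frac{-1007 - 662}{-662} = \left(- \frac{1}{662}\right) \left(-1669\right) = \frac{1669}{662} \approx 2.5211$)
$\frac{1}{G} = \frac{1}{\frac{1669}{662}} = \frac{662}{1669}$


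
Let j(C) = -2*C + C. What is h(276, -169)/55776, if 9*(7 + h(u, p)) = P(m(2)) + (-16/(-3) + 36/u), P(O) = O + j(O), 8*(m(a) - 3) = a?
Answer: -1985/17318448 ≈ -0.00011462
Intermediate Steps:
m(a) = 3 + a/8
j(C) = -C
P(O) = 0 (P(O) = O - O = 0)
h(u, p) = -173/27 + 4/u (h(u, p) = -7 + (0 + (-16/(-3) + 36/u))/9 = -7 + (0 + (-16*(-⅓) + 36/u))/9 = -7 + (0 + (16/3 + 36/u))/9 = -7 + (16/3 + 36/u)/9 = -7 + (16/27 + 4/u) = -173/27 + 4/u)
h(276, -169)/55776 = (-173/27 + 4/276)/55776 = (-173/27 + 4*(1/276))*(1/55776) = (-173/27 + 1/69)*(1/55776) = -3970/621*1/55776 = -1985/17318448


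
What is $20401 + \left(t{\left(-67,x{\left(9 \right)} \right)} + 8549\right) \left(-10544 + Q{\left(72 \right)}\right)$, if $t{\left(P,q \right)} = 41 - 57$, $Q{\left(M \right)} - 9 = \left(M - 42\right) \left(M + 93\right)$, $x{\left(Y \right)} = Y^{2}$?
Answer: $-47636404$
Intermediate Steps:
$Q{\left(M \right)} = 9 + \left(-42 + M\right) \left(93 + M\right)$ ($Q{\left(M \right)} = 9 + \left(M - 42\right) \left(M + 93\right) = 9 + \left(-42 + M\right) \left(93 + M\right)$)
$t{\left(P,q \right)} = -16$
$20401 + \left(t{\left(-67,x{\left(9 \right)} \right)} + 8549\right) \left(-10544 + Q{\left(72 \right)}\right) = 20401 + \left(-16 + 8549\right) \left(-10544 + \left(-3897 + 72^{2} + 51 \cdot 72\right)\right) = 20401 + 8533 \left(-10544 + \left(-3897 + 5184 + 3672\right)\right) = 20401 + 8533 \left(-10544 + 4959\right) = 20401 + 8533 \left(-5585\right) = 20401 - 47656805 = -47636404$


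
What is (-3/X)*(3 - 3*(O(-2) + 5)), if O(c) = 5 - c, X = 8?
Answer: 99/8 ≈ 12.375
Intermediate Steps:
(-3/X)*(3 - 3*(O(-2) + 5)) = (-3/8)*(3 - 3*((5 - 1*(-2)) + 5)) = (-3*⅛)*(3 - 3*((5 + 2) + 5)) = -3*(3 - 3*(7 + 5))/8 = -3*(3 - 3*12)/8 = -3*(3 - 36)/8 = -3/8*(-33) = 99/8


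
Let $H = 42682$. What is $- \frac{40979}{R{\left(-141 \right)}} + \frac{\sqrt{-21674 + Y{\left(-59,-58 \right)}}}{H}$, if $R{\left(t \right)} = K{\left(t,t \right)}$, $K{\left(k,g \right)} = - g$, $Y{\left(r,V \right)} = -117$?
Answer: $- \frac{40979}{141} + \frac{i \sqrt{21791}}{42682} \approx -290.63 + 0.0034585 i$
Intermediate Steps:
$R{\left(t \right)} = - t$
$- \frac{40979}{R{\left(-141 \right)}} + \frac{\sqrt{-21674 + Y{\left(-59,-58 \right)}}}{H} = - \frac{40979}{\left(-1\right) \left(-141\right)} + \frac{\sqrt{-21674 - 117}}{42682} = - \frac{40979}{141} + \sqrt{-21791} \cdot \frac{1}{42682} = \left(-40979\right) \frac{1}{141} + i \sqrt{21791} \cdot \frac{1}{42682} = - \frac{40979}{141} + \frac{i \sqrt{21791}}{42682}$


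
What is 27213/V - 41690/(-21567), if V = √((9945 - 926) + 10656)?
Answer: 41690/21567 + 27213*√787/3935 ≈ 195.94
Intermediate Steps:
V = 5*√787 (V = √(9019 + 10656) = √19675 = 5*√787 ≈ 140.27)
27213/V - 41690/(-21567) = 27213/((5*√787)) - 41690/(-21567) = 27213*(√787/3935) - 41690*(-1/21567) = 27213*√787/3935 + 41690/21567 = 41690/21567 + 27213*√787/3935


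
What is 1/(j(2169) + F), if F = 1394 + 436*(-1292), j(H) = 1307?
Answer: -1/560611 ≈ -1.7838e-6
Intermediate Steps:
F = -561918 (F = 1394 - 563312 = -561918)
1/(j(2169) + F) = 1/(1307 - 561918) = 1/(-560611) = -1/560611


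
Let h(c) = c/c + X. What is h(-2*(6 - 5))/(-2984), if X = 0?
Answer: -1/2984 ≈ -0.00033512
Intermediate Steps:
h(c) = 1 (h(c) = c/c + 0 = 1 + 0 = 1)
h(-2*(6 - 5))/(-2984) = 1/(-2984) = -1/2984*1 = -1/2984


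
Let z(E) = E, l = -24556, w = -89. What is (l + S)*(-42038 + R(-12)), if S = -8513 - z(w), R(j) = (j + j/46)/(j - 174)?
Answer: 988511090060/713 ≈ 1.3864e+9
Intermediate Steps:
R(j) = 47*j/(46*(-174 + j)) (R(j) = (j + j*(1/46))/(-174 + j) = (j + j/46)/(-174 + j) = (47*j/46)/(-174 + j) = 47*j/(46*(-174 + j)))
S = -8424 (S = -8513 - 1*(-89) = -8513 + 89 = -8424)
(l + S)*(-42038 + R(-12)) = (-24556 - 8424)*(-42038 + (47/46)*(-12)/(-174 - 12)) = -32980*(-42038 + (47/46)*(-12)/(-186)) = -32980*(-42038 + (47/46)*(-12)*(-1/186)) = -32980*(-42038 + 47/713) = -32980*(-29973047/713) = 988511090060/713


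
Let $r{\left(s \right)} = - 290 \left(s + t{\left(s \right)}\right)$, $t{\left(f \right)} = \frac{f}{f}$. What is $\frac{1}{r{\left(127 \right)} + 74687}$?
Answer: $\frac{1}{37567} \approx 2.6619 \cdot 10^{-5}$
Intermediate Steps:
$t{\left(f \right)} = 1$
$r{\left(s \right)} = -290 - 290 s$ ($r{\left(s \right)} = - 290 \left(s + 1\right) = - 290 \left(1 + s\right) = -290 - 290 s$)
$\frac{1}{r{\left(127 \right)} + 74687} = \frac{1}{\left(-290 - 36830\right) + 74687} = \frac{1}{-37120 + 74687} = \frac{1}{37567}$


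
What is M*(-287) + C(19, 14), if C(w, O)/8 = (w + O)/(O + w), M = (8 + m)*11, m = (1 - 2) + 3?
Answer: -31562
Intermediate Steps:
m = 2 (m = -1 + 3 = 2)
M = 110 (M = (8 + 2)*11 = 10*11 = 110)
C(w, O) = 8 (C(w, O) = 8*((w + O)/(O + w)) = 8*((O + w)/(O + w)) = 8*1 = 8)
M*(-287) + C(19, 14) = 110*(-287) + 8 = -31570 + 8 = -31562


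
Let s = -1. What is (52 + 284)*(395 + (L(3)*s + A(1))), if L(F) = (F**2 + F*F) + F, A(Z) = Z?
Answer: 126000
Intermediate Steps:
L(F) = F + 2*F**2 (L(F) = (F**2 + F**2) + F = 2*F**2 + F = F + 2*F**2)
(52 + 284)*(395 + (L(3)*s + A(1))) = (52 + 284)*(395 + ((3*(1 + 2*3))*(-1) + 1)) = 336*(395 + ((3*(1 + 6))*(-1) + 1)) = 336*(395 + ((3*7)*(-1) + 1)) = 336*(395 + (21*(-1) + 1)) = 336*(395 + (-21 + 1)) = 336*(395 - 20) = 336*375 = 126000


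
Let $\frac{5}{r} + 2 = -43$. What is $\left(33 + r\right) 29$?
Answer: $\frac{8584}{9} \approx 953.78$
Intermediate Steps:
$r = - \frac{1}{9}$ ($r = \frac{5}{-2 - 43} = \frac{5}{-45} = 5 \left(- \frac{1}{45}\right) = - \frac{1}{9} \approx -0.11111$)
$\left(33 + r\right) 29 = \left(33 - \frac{1}{9}\right) 29 = \frac{296}{9} \cdot 29 = \frac{8584}{9}$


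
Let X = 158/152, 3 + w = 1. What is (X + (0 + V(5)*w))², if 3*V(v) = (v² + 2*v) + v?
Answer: 34140649/51984 ≈ 656.75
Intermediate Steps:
w = -2 (w = -3 + 1 = -2)
X = 79/76 (X = 158*(1/152) = 79/76 ≈ 1.0395)
V(v) = v + v²/3 (V(v) = ((v² + 2*v) + v)/3 = (v² + 3*v)/3 = v + v²/3)
(X + (0 + V(5)*w))² = (79/76 + (0 + ((⅓)*5*(3 + 5))*(-2)))² = (79/76 + (0 + ((⅓)*5*8)*(-2)))² = (79/76 + (0 + (40/3)*(-2)))² = (79/76 + (0 - 80/3))² = (79/76 - 80/3)² = (-5843/228)² = 34140649/51984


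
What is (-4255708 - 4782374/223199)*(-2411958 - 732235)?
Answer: 2986588918112891338/223199 ≈ 1.3381e+13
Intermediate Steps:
(-4255708 - 4782374/223199)*(-2411958 - 732235) = (-4255708 - 4782374*1/223199)*(-3144193) = (-4255708 - 4782374/223199)*(-3144193) = -949874552266/223199*(-3144193) = 2986588918112891338/223199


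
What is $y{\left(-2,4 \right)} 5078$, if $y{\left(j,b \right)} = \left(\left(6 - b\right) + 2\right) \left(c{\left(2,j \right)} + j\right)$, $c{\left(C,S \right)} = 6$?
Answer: $81248$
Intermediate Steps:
$y{\left(j,b \right)} = \left(6 + j\right) \left(8 - b\right)$ ($y{\left(j,b \right)} = \left(\left(6 - b\right) + 2\right) \left(6 + j\right) = \left(8 - b\right) \left(6 + j\right) = \left(6 + j\right) \left(8 - b\right)$)
$y{\left(-2,4 \right)} 5078 = \left(48 - 24 + 8 \left(-2\right) - 4 \left(-2\right)\right) 5078 = \left(48 - 24 - 16 + 8\right) 5078 = 16 \cdot 5078 = 81248$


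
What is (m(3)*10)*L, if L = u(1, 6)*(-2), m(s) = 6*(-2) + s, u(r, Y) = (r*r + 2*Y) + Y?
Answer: 3420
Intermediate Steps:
u(r, Y) = r**2 + 3*Y (u(r, Y) = (r**2 + 2*Y) + Y = r**2 + 3*Y)
m(s) = -12 + s
L = -38 (L = (1**2 + 3*6)*(-2) = (1 + 18)*(-2) = 19*(-2) = -38)
(m(3)*10)*L = ((-12 + 3)*10)*(-38) = -9*10*(-38) = -90*(-38) = 3420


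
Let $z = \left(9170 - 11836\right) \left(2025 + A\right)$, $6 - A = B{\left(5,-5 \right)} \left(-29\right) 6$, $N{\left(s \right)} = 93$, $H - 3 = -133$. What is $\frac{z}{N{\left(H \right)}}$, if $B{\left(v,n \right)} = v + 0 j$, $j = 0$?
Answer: $-83162$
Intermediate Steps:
$H = -130$ ($H = 3 - 133 = -130$)
$B{\left(v,n \right)} = v$ ($B{\left(v,n \right)} = v + 0 \cdot 0 = v + 0 = v$)
$A = 876$ ($A = 6 - 5 \left(-29\right) 6 = 6 - \left(-145\right) 6 = 6 - -870 = 6 + 870 = 876$)
$z = -7734066$ ($z = \left(9170 - 11836\right) \left(2025 + 876\right) = \left(-2666\right) 2901 = -7734066$)
$\frac{z}{N{\left(H \right)}} = - \frac{7734066}{93} = \left(-7734066\right) \frac{1}{93} = -83162$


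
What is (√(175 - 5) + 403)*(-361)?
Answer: -145483 - 361*√170 ≈ -1.5019e+5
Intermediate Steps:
(√(175 - 5) + 403)*(-361) = (√170 + 403)*(-361) = (403 + √170)*(-361) = -145483 - 361*√170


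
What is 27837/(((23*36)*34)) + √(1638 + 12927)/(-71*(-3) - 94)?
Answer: 3093/3128 + √14565/119 ≈ 2.0030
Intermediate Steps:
27837/(((23*36)*34)) + √(1638 + 12927)/(-71*(-3) - 94) = 27837/((828*34)) + √14565/(213 - 94) = 27837/28152 + √14565/119 = 27837*(1/28152) + √14565*(1/119) = 3093/3128 + √14565/119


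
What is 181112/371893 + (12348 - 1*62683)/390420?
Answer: 10398102577/29038893012 ≈ 0.35808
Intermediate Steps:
181112/371893 + (12348 - 1*62683)/390420 = 181112*(1/371893) + (12348 - 62683)*(1/390420) = 181112/371893 - 50335*1/390420 = 181112/371893 - 10067/78084 = 10398102577/29038893012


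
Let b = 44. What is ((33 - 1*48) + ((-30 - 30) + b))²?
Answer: 961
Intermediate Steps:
((33 - 1*48) + ((-30 - 30) + b))² = ((33 - 1*48) + ((-30 - 30) + 44))² = ((33 - 48) + (-60 + 44))² = (-15 - 16)² = (-31)² = 961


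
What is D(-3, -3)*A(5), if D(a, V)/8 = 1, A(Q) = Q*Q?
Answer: 200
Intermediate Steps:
A(Q) = Q²
D(a, V) = 8 (D(a, V) = 8*1 = 8)
D(-3, -3)*A(5) = 8*5² = 8*25 = 200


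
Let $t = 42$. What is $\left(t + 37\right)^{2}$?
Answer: $6241$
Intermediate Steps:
$\left(t + 37\right)^{2} = \left(42 + 37\right)^{2} = 79^{2} = 6241$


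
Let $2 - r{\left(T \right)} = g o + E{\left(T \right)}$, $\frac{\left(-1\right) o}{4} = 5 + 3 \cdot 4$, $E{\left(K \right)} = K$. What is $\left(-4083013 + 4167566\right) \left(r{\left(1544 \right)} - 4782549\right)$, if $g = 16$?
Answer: $-404417252659$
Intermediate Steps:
$o = -68$ ($o = - 4 \left(5 + 3 \cdot 4\right) = - 4 \left(5 + 12\right) = \left(-4\right) 17 = -68$)
$r{\left(T \right)} = 1090 - T$ ($r{\left(T \right)} = 2 - \left(16 \left(-68\right) + T\right) = 2 - \left(-1088 + T\right) = 1090 - T$)
$\left(-4083013 + 4167566\right) \left(r{\left(1544 \right)} - 4782549\right) = \left(-4083013 + 4167566\right) \left(\left(1090 - 1544\right) - 4782549\right) = 84553 \left(\left(1090 - 1544\right) - 4782549\right) = 84553 \left(-454 - 4782549\right) = 84553 \left(-4783003\right) = -404417252659$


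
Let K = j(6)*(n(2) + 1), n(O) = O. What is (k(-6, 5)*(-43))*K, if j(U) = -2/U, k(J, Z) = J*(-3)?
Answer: 774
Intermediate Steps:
k(J, Z) = -3*J
K = -1 (K = (-2/6)*(2 + 1) = -2*⅙*3 = -⅓*3 = -1)
(k(-6, 5)*(-43))*K = (-3*(-6)*(-43))*(-1) = (18*(-43))*(-1) = -774*(-1) = 774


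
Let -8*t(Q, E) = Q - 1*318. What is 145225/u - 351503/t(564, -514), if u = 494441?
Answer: 695207841967/60816243 ≈ 11431.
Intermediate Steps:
t(Q, E) = 159/4 - Q/8 (t(Q, E) = -(Q - 1*318)/8 = -(Q - 318)/8 = -(-318 + Q)/8 = 159/4 - Q/8)
145225/u - 351503/t(564, -514) = 145225/494441 - 351503/(159/4 - 1/8*564) = 145225*(1/494441) - 351503/(159/4 - 141/2) = 145225/494441 - 351503/(-123/4) = 145225/494441 - 351503*(-4/123) = 145225/494441 + 1406012/123 = 695207841967/60816243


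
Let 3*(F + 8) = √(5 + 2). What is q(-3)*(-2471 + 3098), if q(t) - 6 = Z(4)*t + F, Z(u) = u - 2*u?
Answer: 6270 + 209*√7 ≈ 6823.0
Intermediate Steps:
F = -8 + √7/3 (F = -8 + √(5 + 2)/3 = -8 + √7/3 ≈ -7.1181)
Z(u) = -u
q(t) = -2 - 4*t + √7/3 (q(t) = 6 + ((-1*4)*t + (-8 + √7/3)) = 6 + (-4*t + (-8 + √7/3)) = 6 + (-8 - 4*t + √7/3) = -2 - 4*t + √7/3)
q(-3)*(-2471 + 3098) = (-2 - 4*(-3) + √7/3)*(-2471 + 3098) = (-2 + 12 + √7/3)*627 = (10 + √7/3)*627 = 6270 + 209*√7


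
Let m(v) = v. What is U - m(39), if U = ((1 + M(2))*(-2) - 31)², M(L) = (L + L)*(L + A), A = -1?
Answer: 1642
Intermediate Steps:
M(L) = 2*L*(-1 + L) (M(L) = (L + L)*(L - 1) = (2*L)*(-1 + L) = 2*L*(-1 + L))
U = 1681 (U = ((1 + 2*2*(-1 + 2))*(-2) - 31)² = ((1 + 2*2*1)*(-2) - 31)² = ((1 + 4)*(-2) - 31)² = (5*(-2) - 31)² = (-10 - 31)² = (-41)² = 1681)
U - m(39) = 1681 - 1*39 = 1681 - 39 = 1642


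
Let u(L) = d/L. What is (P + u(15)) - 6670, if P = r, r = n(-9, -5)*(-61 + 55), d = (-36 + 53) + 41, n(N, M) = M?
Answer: -99542/15 ≈ -6636.1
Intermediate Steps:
d = 58 (d = 17 + 41 = 58)
r = 30 (r = -5*(-61 + 55) = -5*(-6) = 30)
u(L) = 58/L
P = 30
(P + u(15)) - 6670 = (30 + 58/15) - 6670 = 508/15 - 6670 = -99542/15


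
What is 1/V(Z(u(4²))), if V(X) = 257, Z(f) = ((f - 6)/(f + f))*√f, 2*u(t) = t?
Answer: 1/257 ≈ 0.0038911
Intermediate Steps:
u(t) = t/2
Z(f) = (-6 + f)/(2*√f) (Z(f) = ((-6 + f)/((2*f)))*√f = ((-6 + f)*(1/(2*f)))*√f = ((-6 + f)/(2*f))*√f = (-6 + f)/(2*√f))
1/V(Z(u(4²))) = 1/257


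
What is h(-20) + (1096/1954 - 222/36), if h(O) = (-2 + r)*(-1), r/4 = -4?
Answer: 72655/5862 ≈ 12.394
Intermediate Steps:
r = -16 (r = 4*(-4) = -16)
h(O) = 18 (h(O) = (-2 - 16)*(-1) = -18*(-1) = 18)
h(-20) + (1096/1954 - 222/36) = 18 + (1096/1954 - 222/36) = 18 + (1096*(1/1954) - 222*1/36) = 18 + (548/977 - 37/6) = 18 - 32861/5862 = 72655/5862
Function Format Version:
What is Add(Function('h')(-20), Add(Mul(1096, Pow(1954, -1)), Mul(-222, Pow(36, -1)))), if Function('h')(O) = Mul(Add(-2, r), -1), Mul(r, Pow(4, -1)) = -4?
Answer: Rational(72655, 5862) ≈ 12.394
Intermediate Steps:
r = -16 (r = Mul(4, -4) = -16)
Function('h')(O) = 18 (Function('h')(O) = Mul(Add(-2, -16), -1) = Mul(-18, -1) = 18)
Add(Function('h')(-20), Add(Mul(1096, Pow(1954, -1)), Mul(-222, Pow(36, -1)))) = Add(18, Add(Mul(1096, Pow(1954, -1)), Mul(-222, Pow(36, -1)))) = Add(18, Add(Mul(1096, Rational(1, 1954)), Mul(-222, Rational(1, 36)))) = Add(18, Add(Rational(548, 977), Rational(-37, 6))) = Add(18, Rational(-32861, 5862)) = Rational(72655, 5862)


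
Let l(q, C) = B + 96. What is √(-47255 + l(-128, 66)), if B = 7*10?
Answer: 217*I ≈ 217.0*I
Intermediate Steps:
B = 70
l(q, C) = 166 (l(q, C) = 70 + 96 = 166)
√(-47255 + l(-128, 66)) = √(-47255 + 166) = √(-47089) = 217*I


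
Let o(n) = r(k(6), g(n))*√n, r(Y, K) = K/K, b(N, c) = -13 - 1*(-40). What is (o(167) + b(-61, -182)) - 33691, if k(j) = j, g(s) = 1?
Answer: -33664 + √167 ≈ -33651.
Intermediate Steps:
b(N, c) = 27 (b(N, c) = -13 + 40 = 27)
r(Y, K) = 1
o(n) = √n (o(n) = 1*√n = √n)
(o(167) + b(-61, -182)) - 33691 = (√167 + 27) - 33691 = (27 + √167) - 33691 = -33664 + √167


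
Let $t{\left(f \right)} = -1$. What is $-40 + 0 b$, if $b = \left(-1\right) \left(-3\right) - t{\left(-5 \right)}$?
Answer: $-40$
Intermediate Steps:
$b = 4$ ($b = \left(-1\right) \left(-3\right) - -1 = 3 + 1 = 4$)
$-40 + 0 b = -40 + 0 \cdot 4 = -40 + 0 = -40$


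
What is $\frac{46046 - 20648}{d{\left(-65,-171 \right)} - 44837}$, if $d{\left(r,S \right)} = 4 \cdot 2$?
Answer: $- \frac{166}{293} \approx -0.56655$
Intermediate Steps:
$d{\left(r,S \right)} = 8$
$\frac{46046 - 20648}{d{\left(-65,-171 \right)} - 44837} = \frac{46046 - 20648}{8 - 44837} = \frac{25398}{-44829} = 25398 \left(- \frac{1}{44829}\right) = - \frac{166}{293}$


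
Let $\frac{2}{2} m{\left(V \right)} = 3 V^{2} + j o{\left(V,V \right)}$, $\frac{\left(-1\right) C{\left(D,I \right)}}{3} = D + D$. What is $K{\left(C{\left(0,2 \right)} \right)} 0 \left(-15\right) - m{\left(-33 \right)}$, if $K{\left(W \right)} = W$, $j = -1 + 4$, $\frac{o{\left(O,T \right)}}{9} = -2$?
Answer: $-3213$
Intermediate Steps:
$o{\left(O,T \right)} = -18$ ($o{\left(O,T \right)} = 9 \left(-2\right) = -18$)
$C{\left(D,I \right)} = - 6 D$ ($C{\left(D,I \right)} = - 3 \left(D + D\right) = - 3 \cdot 2 D = - 6 D$)
$j = 3$
$m{\left(V \right)} = -54 + 3 V^{2}$ ($m{\left(V \right)} = 3 V^{2} + 3 \left(-18\right) = 3 V^{2} - 54 = -54 + 3 V^{2}$)
$K{\left(C{\left(0,2 \right)} \right)} 0 \left(-15\right) - m{\left(-33 \right)} = \left(-6\right) 0 \cdot 0 \left(-15\right) - \left(-54 + 3 \left(-33\right)^{2}\right) = 0 \cdot 0 \left(-15\right) - \left(-54 + 3 \cdot 1089\right) = 0 \left(-15\right) - \left(-54 + 3267\right) = 0 - 3213 = -3213$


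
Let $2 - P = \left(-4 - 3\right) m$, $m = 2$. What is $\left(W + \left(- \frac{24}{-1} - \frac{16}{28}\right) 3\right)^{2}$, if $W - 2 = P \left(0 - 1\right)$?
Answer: $\frac{155236}{49} \approx 3168.1$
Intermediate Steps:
$P = 16$ ($P = 2 - \left(-4 - 3\right) 2 = 2 - \left(-7\right) 2 = 2 - -14 = 2 + 14 = 16$)
$W = -14$ ($W = 2 + 16 \left(0 - 1\right) = 2 + 16 \left(-1\right) = 2 - 16 = -14$)
$\left(W + \left(- \frac{24}{-1} - \frac{16}{28}\right) 3\right)^{2} = \left(-14 + \left(- \frac{24}{-1} - \frac{16}{28}\right) 3\right)^{2} = \left(-14 + \left(\left(-24\right) \left(-1\right) - \frac{4}{7}\right) 3\right)^{2} = \left(-14 + \left(24 - \frac{4}{7}\right) 3\right)^{2} = \left(-14 + \frac{164}{7} \cdot 3\right)^{2} = \left(-14 + \frac{492}{7}\right)^{2} = \left(\frac{394}{7}\right)^{2} = \frac{155236}{49}$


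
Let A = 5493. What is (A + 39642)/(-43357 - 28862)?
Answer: -15045/24073 ≈ -0.62497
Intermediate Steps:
(A + 39642)/(-43357 - 28862) = (5493 + 39642)/(-43357 - 28862) = 45135/(-72219) = 45135*(-1/72219) = -15045/24073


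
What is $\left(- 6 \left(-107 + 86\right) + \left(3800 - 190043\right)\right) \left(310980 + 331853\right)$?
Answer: $-119642149461$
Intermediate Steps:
$\left(- 6 \left(-107 + 86\right) + \left(3800 - 190043\right)\right) \left(310980 + 331853\right) = \left(\left(-6\right) \left(-21\right) - 186243\right) 642833 = \left(126 - 186243\right) 642833 = \left(-186117\right) 642833 = -119642149461$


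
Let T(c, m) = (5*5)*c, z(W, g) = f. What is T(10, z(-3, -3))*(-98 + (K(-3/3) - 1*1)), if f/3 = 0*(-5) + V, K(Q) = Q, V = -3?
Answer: -25000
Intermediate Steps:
f = -9 (f = 3*(0*(-5) - 3) = 3*(0 - 3) = 3*(-3) = -9)
z(W, g) = -9
T(c, m) = 25*c
T(10, z(-3, -3))*(-98 + (K(-3/3) - 1*1)) = (25*10)*(-98 + (-3/3 - 1*1)) = 250*(-98 + (-3*⅓ - 1)) = 250*(-98 + (-1 - 1)) = 250*(-98 - 2) = 250*(-100) = -25000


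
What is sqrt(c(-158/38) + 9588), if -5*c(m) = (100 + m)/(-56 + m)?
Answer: sqrt(34796248035)/1905 ≈ 97.920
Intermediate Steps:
c(m) = -(100 + m)/(5*(-56 + m))
sqrt(c(-158/38) + 9588) = sqrt((-100 - (-158)/38)/(5*(-56 - 158/38)) + 9588) = sqrt((-100 - (-158)/38)/(5*(-56 - 158*1/38)) + 9588) = sqrt((-100 - 1*(-79/19))/(5*(-56 - 79/19)) + 9588) = sqrt((-100 + 79/19)/(5*(-1143/19)) + 9588) = sqrt((1/5)*(-19/1143)*(-1821/19) + 9588) = sqrt(607/1905 + 9588) = sqrt(18265747/1905) = sqrt(34796248035)/1905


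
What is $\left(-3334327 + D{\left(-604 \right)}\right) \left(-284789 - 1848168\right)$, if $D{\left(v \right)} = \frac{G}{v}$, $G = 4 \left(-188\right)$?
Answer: $\frac{1073907992359873}{151} \approx 7.112 \cdot 10^{12}$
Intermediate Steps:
$G = -752$
$D{\left(v \right)} = - \frac{752}{v}$
$\left(-3334327 + D{\left(-604 \right)}\right) \left(-284789 - 1848168\right) = \left(-3334327 - \frac{752}{-604}\right) \left(-284789 - 1848168\right) = \left(-3334327 - - \frac{188}{151}\right) \left(-2132957\right) = \left(-3334327 + \frac{188}{151}\right) \left(-2132957\right) = \left(- \frac{503483189}{151}\right) \left(-2132957\right) = \frac{1073907992359873}{151}$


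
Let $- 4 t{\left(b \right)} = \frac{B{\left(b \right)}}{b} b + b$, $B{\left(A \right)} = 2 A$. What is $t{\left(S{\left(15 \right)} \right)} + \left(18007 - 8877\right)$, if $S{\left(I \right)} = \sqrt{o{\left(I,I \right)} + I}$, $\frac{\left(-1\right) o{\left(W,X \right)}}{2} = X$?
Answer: $9130 - \frac{3 i \sqrt{15}}{4} \approx 9130.0 - 2.9047 i$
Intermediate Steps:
$o{\left(W,X \right)} = - 2 X$
$S{\left(I \right)} = \sqrt{- I}$ ($S{\left(I \right)} = \sqrt{- 2 I + I} = \sqrt{- I}$)
$t{\left(b \right)} = - \frac{3 b}{4}$ ($t{\left(b \right)} = - \frac{\frac{2 b}{b} b + b}{4} = - \frac{2 b + b}{4} = - \frac{3 b}{4}$)
$t{\left(S{\left(15 \right)} \right)} + \left(18007 - 8877\right) = - \frac{3 \sqrt{\left(-1\right) 15}}{4} + \left(18007 - 8877\right) = - \frac{3 \sqrt{-15}}{4} + \left(18007 - 8877\right) = - \frac{3 i \sqrt{15}}{4} + 9130 = 9130 - \frac{3 i \sqrt{15}}{4}$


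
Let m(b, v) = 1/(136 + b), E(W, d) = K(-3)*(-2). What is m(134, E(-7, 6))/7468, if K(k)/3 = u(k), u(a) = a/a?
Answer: 1/2016360 ≈ 4.9594e-7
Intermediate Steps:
u(a) = 1
K(k) = 3 (K(k) = 3*1 = 3)
E(W, d) = -6 (E(W, d) = 3*(-2) = -6)
m(134, E(-7, 6))/7468 = 1/((136 + 134)*7468) = (1/7468)/270 = (1/270)*(1/7468) = 1/2016360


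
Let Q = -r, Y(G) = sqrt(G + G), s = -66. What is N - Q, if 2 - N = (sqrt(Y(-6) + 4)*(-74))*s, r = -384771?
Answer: -384769 - 4884*sqrt(4 + 2*I*sqrt(3)) ≈ -3.953e+5 - 3924.7*I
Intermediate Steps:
Y(G) = sqrt(2)*sqrt(G) (Y(G) = sqrt(2*G) = sqrt(2)*sqrt(G))
Q = 384771 (Q = -1*(-384771) = 384771)
N = 2 - 4884*sqrt(4 + 2*I*sqrt(3)) (N = 2 - sqrt(sqrt(2)*sqrt(-6) + 4)*(-74)*(-66) = 2 - sqrt(sqrt(2)*(I*sqrt(6)) + 4)*(-74)*(-66) = 2 - sqrt(2*I*sqrt(3) + 4)*(-74)*(-66) = 2 - sqrt(4 + 2*I*sqrt(3))*(-74)*(-66) = 2 - (-74*sqrt(4 + 2*I*sqrt(3)))*(-66) = 2 - 4884*sqrt(4 + 2*I*sqrt(3)) ≈ -10525.0 - 3924.7*I)
N - Q = (2 - 4884*sqrt(4 + 2*I*sqrt(3))) - 1*384771 = (2 - 4884*sqrt(4 + 2*I*sqrt(3))) - 384771 = -384769 - 4884*sqrt(4 + 2*I*sqrt(3))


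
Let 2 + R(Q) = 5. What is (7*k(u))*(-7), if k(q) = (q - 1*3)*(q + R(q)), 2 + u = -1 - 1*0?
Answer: 0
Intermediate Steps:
R(Q) = 3 (R(Q) = -2 + 5 = 3)
u = -3 (u = -2 + (-1 - 1*0) = -2 + (-1 + 0) = -2 - 1 = -3)
k(q) = (-3 + q)*(3 + q) (k(q) = (q - 1*3)*(q + 3) = (q - 3)*(3 + q) = (-3 + q)*(3 + q))
(7*k(u))*(-7) = (7*(-9 + (-3)²))*(-7) = (7*(-9 + 9))*(-7) = (7*0)*(-7) = 0*(-7) = 0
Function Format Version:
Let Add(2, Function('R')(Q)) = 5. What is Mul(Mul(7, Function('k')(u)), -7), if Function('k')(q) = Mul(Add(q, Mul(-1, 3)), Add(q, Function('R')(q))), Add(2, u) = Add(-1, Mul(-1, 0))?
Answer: 0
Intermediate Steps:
Function('R')(Q) = 3 (Function('R')(Q) = Add(-2, 5) = 3)
u = -3 (u = Add(-2, Add(-1, Mul(-1, 0))) = Add(-2, Add(-1, 0)) = Add(-2, -1) = -3)
Function('k')(q) = Mul(Add(-3, q), Add(3, q)) (Function('k')(q) = Mul(Add(q, Mul(-1, 3)), Add(q, 3)) = Mul(Add(q, -3), Add(3, q)) = Mul(Add(-3, q), Add(3, q)))
Mul(Mul(7, Function('k')(u)), -7) = Mul(Mul(7, Add(-9, Pow(-3, 2))), -7) = Mul(Mul(7, Add(-9, 9)), -7) = Mul(Mul(7, 0), -7) = Mul(0, -7) = 0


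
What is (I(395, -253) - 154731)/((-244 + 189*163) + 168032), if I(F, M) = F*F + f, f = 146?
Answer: 288/39719 ≈ 0.0072509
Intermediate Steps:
I(F, M) = 146 + F**2 (I(F, M) = F*F + 146 = F**2 + 146 = 146 + F**2)
(I(395, -253) - 154731)/((-244 + 189*163) + 168032) = ((146 + 395**2) - 154731)/((-244 + 189*163) + 168032) = ((146 + 156025) - 154731)/((-244 + 30807) + 168032) = (156171 - 154731)/(30563 + 168032) = 1440/198595 = 1440*(1/198595) = 288/39719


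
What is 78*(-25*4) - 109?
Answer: -7909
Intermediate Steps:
78*(-25*4) - 109 = 78*(-100) - 109 = -7800 - 109 = -7909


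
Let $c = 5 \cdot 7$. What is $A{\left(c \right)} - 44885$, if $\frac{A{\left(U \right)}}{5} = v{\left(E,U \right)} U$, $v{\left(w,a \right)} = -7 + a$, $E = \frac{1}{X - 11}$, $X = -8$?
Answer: $-39985$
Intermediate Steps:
$E = - \frac{1}{19}$ ($E = \frac{1}{-8 - 11} = \frac{1}{-19} = - \frac{1}{19} \approx -0.052632$)
$c = 35$
$A{\left(U \right)} = 5 U \left(-7 + U\right)$ ($A{\left(U \right)} = 5 \left(-7 + U\right) U = 5 U \left(-7 + U\right)$)
$A{\left(c \right)} - 44885 = 5 \cdot 35 \left(-7 + 35\right) - 44885 = 5 \cdot 35 \cdot 28 - 44885 = 4900 - 44885 = -39985$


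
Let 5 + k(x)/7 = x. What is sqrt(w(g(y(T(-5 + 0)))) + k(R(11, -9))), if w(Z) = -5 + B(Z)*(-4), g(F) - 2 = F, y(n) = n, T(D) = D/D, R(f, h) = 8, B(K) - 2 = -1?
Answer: 2*sqrt(3) ≈ 3.4641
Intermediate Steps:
B(K) = 1 (B(K) = 2 - 1 = 1)
T(D) = 1
k(x) = -35 + 7*x
g(F) = 2 + F
w(Z) = -9 (w(Z) = -5 + 1*(-4) = -5 - 4 = -9)
sqrt(w(g(y(T(-5 + 0)))) + k(R(11, -9))) = sqrt(-9 + (-35 + 7*8)) = sqrt(-9 + (-35 + 56)) = sqrt(-9 + 21) = sqrt(12) = 2*sqrt(3)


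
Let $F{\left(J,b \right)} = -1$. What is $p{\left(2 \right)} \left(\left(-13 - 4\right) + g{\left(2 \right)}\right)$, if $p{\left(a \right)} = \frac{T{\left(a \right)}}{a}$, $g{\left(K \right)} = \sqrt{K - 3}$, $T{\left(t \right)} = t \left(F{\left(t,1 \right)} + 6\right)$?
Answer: $-85 + 5 i \approx -85.0 + 5.0 i$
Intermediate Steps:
$T{\left(t \right)} = 5 t$ ($T{\left(t \right)} = t \left(-1 + 6\right) = t 5 = 5 t$)
$g{\left(K \right)} = \sqrt{-3 + K}$
$p{\left(a \right)} = 5$ ($p{\left(a \right)} = \frac{5 a}{a} = 5$)
$p{\left(2 \right)} \left(\left(-13 - 4\right) + g{\left(2 \right)}\right) = 5 \left(\left(-13 - 4\right) + \sqrt{-3 + 2}\right) = 5 \left(\left(-13 - 4\right) + \sqrt{-1}\right) = 5 \left(-17 + i\right) = -85 + 5 i$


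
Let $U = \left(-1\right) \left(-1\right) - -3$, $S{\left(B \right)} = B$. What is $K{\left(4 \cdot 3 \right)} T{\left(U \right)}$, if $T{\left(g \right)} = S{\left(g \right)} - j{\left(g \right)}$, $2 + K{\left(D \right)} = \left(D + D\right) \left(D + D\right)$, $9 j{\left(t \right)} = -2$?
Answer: $\frac{21812}{9} \approx 2423.6$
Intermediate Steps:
$j{\left(t \right)} = - \frac{2}{9}$ ($j{\left(t \right)} = \frac{1}{9} \left(-2\right) = - \frac{2}{9}$)
$K{\left(D \right)} = -2 + 4 D^{2}$ ($K{\left(D \right)} = -2 + \left(D + D\right) \left(D + D\right) = -2 + 2 D 2 D = -2 + 4 D^{2}$)
$U = 4$ ($U = 1 + 3 = 4$)
$T{\left(g \right)} = \frac{2}{9} + g$ ($T{\left(g \right)} = g - - \frac{2}{9} = g + \frac{2}{9} = \frac{2}{9} + g$)
$K{\left(4 \cdot 3 \right)} T{\left(U \right)} = \left(-2 + 4 \left(4 \cdot 3\right)^{2}\right) \left(\frac{2}{9} + 4\right) = \left(-2 + 4 \cdot 12^{2}\right) \frac{38}{9} = \left(-2 + 4 \cdot 144\right) \frac{38}{9} = \left(-2 + 576\right) \frac{38}{9} = 574 \cdot \frac{38}{9} = \frac{21812}{9}$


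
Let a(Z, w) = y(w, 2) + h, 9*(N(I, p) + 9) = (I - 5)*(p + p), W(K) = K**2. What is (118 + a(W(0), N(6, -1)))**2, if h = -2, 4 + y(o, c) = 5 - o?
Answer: 1290496/81 ≈ 15932.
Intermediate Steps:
y(o, c) = 1 - o (y(o, c) = -4 + (5 - o) = 1 - o)
N(I, p) = -9 + 2*p*(-5 + I)/9 (N(I, p) = -9 + ((I - 5)*(p + p))/9 = -9 + ((-5 + I)*(2*p))/9 = -9 + (2*p*(-5 + I))/9 = -9 + 2*p*(-5 + I)/9)
a(Z, w) = -1 - w (a(Z, w) = (1 - w) - 2 = -1 - w)
(118 + a(W(0), N(6, -1)))**2 = (118 + (-1 - (-9 - 10/9*(-1) + (2/9)*6*(-1))))**2 = (118 + (-1 - (-9 + 10/9 - 4/3)))**2 = (118 + (-1 - 1*(-83/9)))**2 = (118 + (-1 + 83/9))**2 = (118 + 74/9)**2 = (1136/9)**2 = 1290496/81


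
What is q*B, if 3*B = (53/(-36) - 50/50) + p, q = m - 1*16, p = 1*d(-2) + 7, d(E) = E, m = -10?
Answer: -1183/54 ≈ -21.907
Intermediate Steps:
p = 5 (p = 1*(-2) + 7 = -2 + 7 = 5)
q = -26 (q = -10 - 1*16 = -10 - 16 = -26)
B = 91/108 (B = ((53/(-36) - 50/50) + 5)/3 = ((53*(-1/36) - 50*1/50) + 5)/3 = ((-53/36 - 1) + 5)/3 = (-89/36 + 5)/3 = (⅓)*(91/36) = 91/108 ≈ 0.84259)
q*B = -26*91/108 = -1183/54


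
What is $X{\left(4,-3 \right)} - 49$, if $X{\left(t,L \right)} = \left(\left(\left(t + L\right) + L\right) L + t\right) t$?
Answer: $-9$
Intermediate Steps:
$X{\left(t,L \right)} = t \left(t + L \left(t + 2 L\right)\right)$ ($X{\left(t,L \right)} = \left(\left(\left(L + t\right) + L\right) L + t\right) t = \left(\left(t + 2 L\right) L + t\right) t = \left(L \left(t + 2 L\right) + t\right) t = \left(t + L \left(t + 2 L\right)\right) t = t \left(t + L \left(t + 2 L\right)\right)$)
$X{\left(4,-3 \right)} - 49 = 4 \left(4 + 2 \left(-3\right)^{2} - 12\right) - 49 = 4 \left(4 + 2 \cdot 9 - 12\right) - 49 = 4 \left(4 + 18 - 12\right) - 49 = 4 \cdot 10 - 49 = 40 - 49 = -9$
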